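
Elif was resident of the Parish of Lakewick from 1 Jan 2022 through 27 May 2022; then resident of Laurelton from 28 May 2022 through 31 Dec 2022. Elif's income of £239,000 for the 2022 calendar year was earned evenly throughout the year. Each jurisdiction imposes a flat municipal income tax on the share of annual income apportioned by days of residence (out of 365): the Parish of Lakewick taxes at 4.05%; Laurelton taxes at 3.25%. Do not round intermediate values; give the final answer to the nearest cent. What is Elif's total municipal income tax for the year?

The Parish of Lakewick, 1 Jan – 27 May 2022: 147 days → £239,000 × 4.05% × 147/365 = £3,898.3192
Laurelton, 28 May – 31 Dec 2022: 218 days → £239,000 × 3.25% × 218/365 = £4,639.2192
Total = £8,537.5384

£8,537.54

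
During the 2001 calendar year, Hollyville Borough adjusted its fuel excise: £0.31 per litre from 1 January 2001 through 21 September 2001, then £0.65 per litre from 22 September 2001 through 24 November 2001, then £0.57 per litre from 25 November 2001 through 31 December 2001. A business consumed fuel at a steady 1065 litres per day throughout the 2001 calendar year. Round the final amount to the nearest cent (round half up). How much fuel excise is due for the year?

1 January – 21 September 2001: 264 days × 1065 litres/day = 281,160 litres at £0.31/litre → £87,159.60
22 September – 24 November 2001: 64 days × 1065 litres/day = 68,160 litres at £0.65/litre → £44,304.00
25 November – 31 December 2001: 37 days × 1065 litres/day = 39,405 litres at £0.57/litre → £22,460.85

£153,924.45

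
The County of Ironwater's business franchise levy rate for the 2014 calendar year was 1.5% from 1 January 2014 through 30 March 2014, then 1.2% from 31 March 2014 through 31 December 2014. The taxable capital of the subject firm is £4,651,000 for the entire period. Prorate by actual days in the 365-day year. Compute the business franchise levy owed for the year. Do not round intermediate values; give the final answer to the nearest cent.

£59,214.24

1 January – 30 March 2014: 89 days at 1.5% → £4,651,000 × 1.5% × 89/365 = £17,011.1918
31 March – 31 December 2014: 276 days at 1.2% → £4,651,000 × 1.2% × 276/365 = £42,203.0466
Total = £59,214.2384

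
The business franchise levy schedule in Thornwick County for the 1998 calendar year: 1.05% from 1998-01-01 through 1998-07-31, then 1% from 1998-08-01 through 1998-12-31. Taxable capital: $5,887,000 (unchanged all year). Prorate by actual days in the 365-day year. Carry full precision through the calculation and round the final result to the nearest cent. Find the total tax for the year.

1998-01-01 to 1998-07-31: 212 days at 1.05% → $5,887,000 × 1.05% × 212/365 = $35,902.6356
1998-08-01 to 1998-12-31: 153 days at 1% → $5,887,000 × 1% × 153/365 = $24,677.0137
Total = $60,579.6493

$60,579.65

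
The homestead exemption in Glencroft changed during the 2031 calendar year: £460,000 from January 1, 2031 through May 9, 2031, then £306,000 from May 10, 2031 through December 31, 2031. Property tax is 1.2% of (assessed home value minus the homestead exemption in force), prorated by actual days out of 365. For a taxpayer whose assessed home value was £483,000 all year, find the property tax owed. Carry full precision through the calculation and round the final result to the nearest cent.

£1,470.87

January 1 – May 9, 2031: 129 days, exemption £460,000 → (£483,000 − £460,000) × 1.2% × 129/365 = £97.5452
May 10 – December 31, 2031: 236 days, exemption £306,000 → (£483,000 − £306,000) × 1.2% × 236/365 = £1,373.3260
Total = £1,470.8712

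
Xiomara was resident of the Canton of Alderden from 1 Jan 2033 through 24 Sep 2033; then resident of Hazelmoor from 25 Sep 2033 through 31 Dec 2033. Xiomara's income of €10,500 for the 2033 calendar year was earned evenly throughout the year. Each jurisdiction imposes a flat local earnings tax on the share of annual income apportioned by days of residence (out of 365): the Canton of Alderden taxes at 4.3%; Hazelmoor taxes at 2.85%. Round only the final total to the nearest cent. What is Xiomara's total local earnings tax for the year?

The Canton of Alderden, 1 Jan – 24 Sep 2033: 267 days → €10,500 × 4.3% × 267/365 = €330.2753
Hazelmoor, 25 Sep – 31 Dec 2033: 98 days → €10,500 × 2.85% × 98/365 = €80.3466
Total = €410.6219

€410.62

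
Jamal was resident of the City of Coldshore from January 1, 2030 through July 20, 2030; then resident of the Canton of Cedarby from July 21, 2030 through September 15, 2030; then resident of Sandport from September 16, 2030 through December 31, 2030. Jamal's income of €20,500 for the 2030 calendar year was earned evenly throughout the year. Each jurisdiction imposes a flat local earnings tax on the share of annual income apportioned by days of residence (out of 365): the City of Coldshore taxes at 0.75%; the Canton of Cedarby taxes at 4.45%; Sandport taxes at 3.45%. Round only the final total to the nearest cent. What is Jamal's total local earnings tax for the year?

€434.46

The City of Coldshore, January 1 – July 20, 2030: 201 days → €20,500 × 0.75% × 201/365 = €84.6678
The Canton of Cedarby, July 21 – September 15, 2030: 57 days → €20,500 × 4.45% × 57/365 = €142.4610
Sandport, September 16 – December 31, 2030: 107 days → €20,500 × 3.45% × 107/365 = €207.3308
Total = €434.4596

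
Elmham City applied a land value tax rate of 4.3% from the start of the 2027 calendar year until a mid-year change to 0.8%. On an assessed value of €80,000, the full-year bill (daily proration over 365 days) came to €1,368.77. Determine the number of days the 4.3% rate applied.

Let d = days at the first rate; then 365 − d days at the second rate.
€80,000 × [4.3%·d + 0.8%·(365−d)] / 365 = €1,368.77
Solving gives d = 95, so the new rate took effect on April 6, 2027.

95 days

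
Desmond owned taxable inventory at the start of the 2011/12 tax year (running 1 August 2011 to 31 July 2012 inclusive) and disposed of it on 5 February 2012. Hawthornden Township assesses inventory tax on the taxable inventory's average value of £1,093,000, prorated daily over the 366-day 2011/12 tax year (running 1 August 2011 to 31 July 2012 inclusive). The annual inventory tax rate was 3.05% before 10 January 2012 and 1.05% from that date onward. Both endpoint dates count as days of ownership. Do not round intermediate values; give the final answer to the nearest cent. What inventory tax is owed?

£15,602.13

1 August 2011 – 9 January 2012: 162 days at 3.05% → £1,093,000 × 3.05% × 162/366 = £14,755.5000
10 January – 5 February 2012: 27 days at 1.05% → £1,093,000 × 1.05% × 27/366 = £846.6270
Total = £15,602.1270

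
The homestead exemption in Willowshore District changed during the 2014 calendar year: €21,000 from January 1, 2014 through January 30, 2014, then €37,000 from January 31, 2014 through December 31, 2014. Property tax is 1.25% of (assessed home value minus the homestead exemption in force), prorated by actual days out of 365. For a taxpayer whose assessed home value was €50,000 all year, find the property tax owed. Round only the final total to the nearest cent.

January 1 – January 30, 2014: 30 days, exemption €21,000 → (€50,000 − €21,000) × 1.25% × 30/365 = €29.7945
January 31 – December 31, 2014: 335 days, exemption €37,000 → (€50,000 − €37,000) × 1.25% × 335/365 = €149.1438
Total = €178.9384

€178.94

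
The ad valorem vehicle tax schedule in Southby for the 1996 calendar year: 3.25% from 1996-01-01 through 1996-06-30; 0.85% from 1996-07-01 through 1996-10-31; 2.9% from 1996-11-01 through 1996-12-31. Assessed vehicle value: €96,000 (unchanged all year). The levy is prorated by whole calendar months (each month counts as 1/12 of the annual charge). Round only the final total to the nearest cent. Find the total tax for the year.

1996-01-01 to 1996-06-30: 6 months at 3.25% → €96,000 × 3.25% × 6/12 = €1,560.0000
1996-07-01 to 1996-10-31: 4 months at 0.85% → €96,000 × 0.85% × 4/12 = €272.0000
1996-11-01 to 1996-12-31: 2 months at 2.9% → €96,000 × 2.9% × 2/12 = €464.0000
Total = €2,296.0000

€2,296.00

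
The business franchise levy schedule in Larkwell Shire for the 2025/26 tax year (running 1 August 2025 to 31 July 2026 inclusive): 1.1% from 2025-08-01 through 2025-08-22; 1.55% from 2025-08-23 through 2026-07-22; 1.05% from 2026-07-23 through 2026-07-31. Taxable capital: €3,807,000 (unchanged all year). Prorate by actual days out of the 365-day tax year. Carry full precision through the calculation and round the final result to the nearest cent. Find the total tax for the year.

2025-08-01 to 2025-08-22: 22 days at 1.1% → €3,807,000 × 1.1% × 22/365 = €2,524.0932
2025-08-23 to 2026-07-22: 334 days at 1.55% → €3,807,000 × 1.55% × 334/365 = €53,996.8192
2026-07-23 to 2026-07-31: 9 days at 1.05% → €3,807,000 × 1.05% × 9/365 = €985.6479
Total = €57,506.5603

€57,506.56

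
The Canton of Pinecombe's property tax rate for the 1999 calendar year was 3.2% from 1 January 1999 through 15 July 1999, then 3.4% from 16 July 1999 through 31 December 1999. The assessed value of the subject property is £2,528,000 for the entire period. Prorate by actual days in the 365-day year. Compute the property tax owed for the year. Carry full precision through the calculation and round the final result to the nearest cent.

1 January – 15 July 1999: 196 days at 3.2% → £2,528,000 × 3.2% × 196/365 = £43,440.0438
16 July – 31 December 1999: 169 days at 3.4% → £2,528,000 × 3.4% × 169/365 = £39,796.9534
Total = £83,236.9973

£83,237.00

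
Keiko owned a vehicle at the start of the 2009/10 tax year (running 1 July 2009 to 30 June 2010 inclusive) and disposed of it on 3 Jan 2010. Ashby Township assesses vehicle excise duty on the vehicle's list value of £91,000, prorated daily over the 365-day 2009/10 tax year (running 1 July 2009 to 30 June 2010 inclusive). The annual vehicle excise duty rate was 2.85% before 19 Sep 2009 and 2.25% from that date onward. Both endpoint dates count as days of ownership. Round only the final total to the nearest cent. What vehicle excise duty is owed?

1 Jul – 18 Sep 2009: 80 days at 2.85% → £91,000 × 2.85% × 80/365 = £568.4384
19 Sep 2009 – 3 Jan 2010: 107 days at 2.25% → £91,000 × 2.25% × 107/365 = £600.2260
Total = £1,168.6644

£1,168.66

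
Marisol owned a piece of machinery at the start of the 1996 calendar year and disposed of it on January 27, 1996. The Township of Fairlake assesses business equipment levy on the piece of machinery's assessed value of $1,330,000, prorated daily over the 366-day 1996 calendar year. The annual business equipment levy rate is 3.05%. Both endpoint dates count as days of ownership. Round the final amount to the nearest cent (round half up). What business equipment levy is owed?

Days held (January 1 – January 27, 1996): 27 out of 366
Tax = $1,330,000 × 3.05% × 27/366 = $2,992.5000

$2,992.50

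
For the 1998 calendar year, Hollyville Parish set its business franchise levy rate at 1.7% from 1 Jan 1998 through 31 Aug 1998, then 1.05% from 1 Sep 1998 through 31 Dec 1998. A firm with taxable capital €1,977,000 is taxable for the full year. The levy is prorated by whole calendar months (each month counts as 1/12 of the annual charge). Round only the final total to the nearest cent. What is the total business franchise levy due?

1 Jan – 31 Aug 1998: 8 months at 1.7% → €1,977,000 × 1.7% × 8/12 = €22,406.0000
1 Sep – 31 Dec 1998: 4 months at 1.05% → €1,977,000 × 1.05% × 4/12 = €6,919.5000
Total = €29,325.5000

€29,325.50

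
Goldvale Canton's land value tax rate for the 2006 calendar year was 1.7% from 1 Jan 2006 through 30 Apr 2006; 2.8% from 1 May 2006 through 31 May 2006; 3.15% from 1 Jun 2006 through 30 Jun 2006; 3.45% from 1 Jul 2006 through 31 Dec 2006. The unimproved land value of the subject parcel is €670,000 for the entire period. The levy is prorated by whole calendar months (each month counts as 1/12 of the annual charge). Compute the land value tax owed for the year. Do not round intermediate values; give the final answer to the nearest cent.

1 Jan – 30 Apr 2006: 4 months at 1.7% → €670,000 × 1.7% × 4/12 = €3,796.6667
1 May – 31 May 2006: 1 month at 2.8% → €670,000 × 2.8% × 1/12 = €1,563.3333
1 Jun – 30 Jun 2006: 1 month at 3.15% → €670,000 × 3.15% × 1/12 = €1,758.7500
1 Jul – 31 Dec 2006: 6 months at 3.45% → €670,000 × 3.45% × 6/12 = €11,557.5000
Total = €18,676.2500

€18,676.25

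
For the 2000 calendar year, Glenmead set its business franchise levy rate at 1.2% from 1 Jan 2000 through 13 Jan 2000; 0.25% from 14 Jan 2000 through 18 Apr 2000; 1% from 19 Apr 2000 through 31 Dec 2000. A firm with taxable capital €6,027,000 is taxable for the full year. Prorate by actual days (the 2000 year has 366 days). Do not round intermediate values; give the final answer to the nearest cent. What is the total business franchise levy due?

€48,841.75

1 Jan – 13 Jan 2000: 13 days at 1.2% → €6,027,000 × 1.2% × 13/366 = €2,568.8852
14 Jan – 18 Apr 2000: 96 days at 0.25% → €6,027,000 × 0.25% × 96/366 = €3,952.1311
19 Apr – 31 Dec 2000: 257 days at 1% → €6,027,000 × 1% × 257/366 = €42,320.7377
Total = €48,841.7541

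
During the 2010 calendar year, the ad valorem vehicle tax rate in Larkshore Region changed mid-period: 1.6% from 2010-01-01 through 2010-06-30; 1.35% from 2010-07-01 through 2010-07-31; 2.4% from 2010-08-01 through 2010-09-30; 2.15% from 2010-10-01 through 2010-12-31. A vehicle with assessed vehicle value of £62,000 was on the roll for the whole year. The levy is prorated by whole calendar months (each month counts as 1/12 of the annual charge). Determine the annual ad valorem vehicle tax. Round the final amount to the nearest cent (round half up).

2010-01-01 to 2010-06-30: 6 months at 1.6% → £62,000 × 1.6% × 6/12 = £496.0000
2010-07-01 to 2010-07-31: 1 month at 1.35% → £62,000 × 1.35% × 1/12 = £69.7500
2010-08-01 to 2010-09-30: 2 months at 2.4% → £62,000 × 2.4% × 2/12 = £248.0000
2010-10-01 to 2010-12-31: 3 months at 2.15% → £62,000 × 2.15% × 3/12 = £333.2500
Total = £1,147.0000

£1,147.00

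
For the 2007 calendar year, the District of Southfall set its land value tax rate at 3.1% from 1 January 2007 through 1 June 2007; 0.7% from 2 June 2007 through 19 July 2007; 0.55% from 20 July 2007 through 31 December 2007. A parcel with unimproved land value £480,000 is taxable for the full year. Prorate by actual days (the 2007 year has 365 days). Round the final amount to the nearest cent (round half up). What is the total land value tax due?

1 January – 1 June 2007: 152 days at 3.1% → £480,000 × 3.1% × 152/365 = £6,196.6027
2 June – 19 July 2007: 48 days at 0.7% → £480,000 × 0.7% × 48/365 = £441.8630
20 July – 31 December 2007: 165 days at 0.55% → £480,000 × 0.55% × 165/365 = £1,193.4247
Total = £7,831.8904

£7,831.89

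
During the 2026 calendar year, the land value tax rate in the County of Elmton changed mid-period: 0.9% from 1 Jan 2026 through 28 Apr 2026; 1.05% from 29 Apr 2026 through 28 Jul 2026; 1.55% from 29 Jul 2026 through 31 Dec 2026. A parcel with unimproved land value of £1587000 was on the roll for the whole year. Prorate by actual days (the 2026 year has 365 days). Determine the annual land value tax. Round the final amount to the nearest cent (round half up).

£19285.31

1 Jan – 28 Apr 2026: 118 days at 0.9% → £1587000 × 0.9% × 118/365 = £4617.5178
29 Apr – 28 Jul 2026: 91 days at 1.05% → £1587000 × 1.05% × 91/365 = £4154.4616
29 Jul – 31 Dec 2026: 156 days at 1.55% → £1587000 × 1.55% × 156/365 = £10513.3315
Total = £19285.3110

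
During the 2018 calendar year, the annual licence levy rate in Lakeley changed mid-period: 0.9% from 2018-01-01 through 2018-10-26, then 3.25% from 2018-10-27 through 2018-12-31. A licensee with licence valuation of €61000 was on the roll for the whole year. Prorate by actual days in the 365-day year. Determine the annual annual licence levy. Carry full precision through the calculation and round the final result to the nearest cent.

€808.21

2018-01-01 to 2018-10-26: 299 days at 0.9% → €61000 × 0.9% × 299/365 = €449.7288
2018-10-27 to 2018-12-31: 66 days at 3.25% → €61000 × 3.25% × 66/365 = €358.4795
Total = €808.2082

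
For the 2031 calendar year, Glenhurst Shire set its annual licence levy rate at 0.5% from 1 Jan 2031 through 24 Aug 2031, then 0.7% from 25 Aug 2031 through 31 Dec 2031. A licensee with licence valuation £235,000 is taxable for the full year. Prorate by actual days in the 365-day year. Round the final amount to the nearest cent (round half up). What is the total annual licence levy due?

1 Jan – 24 Aug 2031: 236 days at 0.5% → £235,000 × 0.5% × 236/365 = £759.7260
25 Aug – 31 Dec 2031: 129 days at 0.7% → £235,000 × 0.7% × 129/365 = £581.3836
Total = £1,341.1096

£1,341.11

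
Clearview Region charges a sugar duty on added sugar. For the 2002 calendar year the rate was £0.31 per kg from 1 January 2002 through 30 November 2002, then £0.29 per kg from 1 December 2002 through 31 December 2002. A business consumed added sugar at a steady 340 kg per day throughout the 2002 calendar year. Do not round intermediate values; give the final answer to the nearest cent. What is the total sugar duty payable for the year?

1 January – 30 November 2002: 334 days × 340 kg/day = 113,560 kg at £0.31/kg → £35203.60
1 December – 31 December 2002: 31 days × 340 kg/day = 10,540 kg at £0.29/kg → £3056.60

£38260.20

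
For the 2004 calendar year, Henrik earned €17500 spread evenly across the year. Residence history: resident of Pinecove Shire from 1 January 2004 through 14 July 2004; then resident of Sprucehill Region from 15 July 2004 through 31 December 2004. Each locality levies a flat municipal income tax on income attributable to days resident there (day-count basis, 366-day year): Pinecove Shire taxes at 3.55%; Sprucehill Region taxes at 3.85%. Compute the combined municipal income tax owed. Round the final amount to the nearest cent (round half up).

€645.64

Pinecove Shire, 1 January – 14 July 2004: 196 days → €17500 × 3.55% × 196/366 = €332.6913
Sprucehill Region, 15 July – 31 December 2004: 170 days → €17500 × 3.85% × 170/366 = €312.9440
Total = €645.6352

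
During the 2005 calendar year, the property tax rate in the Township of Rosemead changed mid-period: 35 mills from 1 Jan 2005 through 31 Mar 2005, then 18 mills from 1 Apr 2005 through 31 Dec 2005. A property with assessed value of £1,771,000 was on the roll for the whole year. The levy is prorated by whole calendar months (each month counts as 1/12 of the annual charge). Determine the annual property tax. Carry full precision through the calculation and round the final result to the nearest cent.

1 Jan – 31 Mar 2005: 3 months at 35 mills → £1,771,000 × 3.5% × 3/12 = £15,496.2500
1 Apr – 31 Dec 2005: 9 months at 18 mills → £1,771,000 × 1.8% × 9/12 = £23,908.5000
Total = £39,404.7500

£39,404.75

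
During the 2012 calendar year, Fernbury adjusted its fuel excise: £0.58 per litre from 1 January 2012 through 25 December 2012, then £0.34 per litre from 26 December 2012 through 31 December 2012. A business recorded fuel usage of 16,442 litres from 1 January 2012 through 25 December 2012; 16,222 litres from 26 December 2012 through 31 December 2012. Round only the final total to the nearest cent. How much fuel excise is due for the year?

1 January – 25 December 2012: 16,442 litres at £0.58/litre → £9,536.36
26 December – 31 December 2012: 16,222 litres at £0.34/litre → £5,515.48

£15,051.84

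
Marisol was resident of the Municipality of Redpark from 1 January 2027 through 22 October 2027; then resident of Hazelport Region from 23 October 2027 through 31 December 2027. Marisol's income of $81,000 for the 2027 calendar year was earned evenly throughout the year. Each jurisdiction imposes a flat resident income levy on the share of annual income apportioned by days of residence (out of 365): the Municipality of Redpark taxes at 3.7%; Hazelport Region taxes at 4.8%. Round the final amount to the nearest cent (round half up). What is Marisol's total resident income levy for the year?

$3,167.88

The Municipality of Redpark, 1 January – 22 October 2027: 295 days → $81,000 × 3.7% × 295/365 = $2,422.2329
Hazelport Region, 23 October – 31 December 2027: 70 days → $81,000 × 4.8% × 70/365 = $745.6438
Total = $3,167.8767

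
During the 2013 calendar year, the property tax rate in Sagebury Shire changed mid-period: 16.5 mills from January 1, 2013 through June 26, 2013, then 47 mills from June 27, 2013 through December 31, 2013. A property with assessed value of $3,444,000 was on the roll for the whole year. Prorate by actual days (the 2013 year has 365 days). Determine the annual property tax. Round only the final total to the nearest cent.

January 1 – June 26, 2013: 177 days at 16.5 mills → $3,444,000 × 1.65% × 177/365 = $27,556.7178
June 27 – December 31, 2013: 188 days at 47 mills → $3,444,000 × 4.7% × 188/365 = $83,373.1068
Total = $110,929.8247

$110,929.82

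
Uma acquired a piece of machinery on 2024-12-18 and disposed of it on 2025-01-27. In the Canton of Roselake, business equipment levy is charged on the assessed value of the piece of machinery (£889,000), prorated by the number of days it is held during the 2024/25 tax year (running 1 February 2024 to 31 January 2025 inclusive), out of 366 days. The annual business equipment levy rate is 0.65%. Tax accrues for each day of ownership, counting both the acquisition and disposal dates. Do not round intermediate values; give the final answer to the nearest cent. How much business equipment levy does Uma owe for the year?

Days held (2024-12-18 to 2025-01-27): 41 out of 366
Tax = £889,000 × 0.65% × 41/366 = £647.3183

£647.32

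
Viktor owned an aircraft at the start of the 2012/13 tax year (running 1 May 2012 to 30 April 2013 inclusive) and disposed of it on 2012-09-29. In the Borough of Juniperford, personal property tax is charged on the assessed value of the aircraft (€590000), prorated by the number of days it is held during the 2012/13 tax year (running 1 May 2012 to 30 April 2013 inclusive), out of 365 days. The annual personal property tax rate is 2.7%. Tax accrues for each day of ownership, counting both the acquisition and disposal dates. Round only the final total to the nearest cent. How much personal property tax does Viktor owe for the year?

€6633.86

Days held (2012-05-01 to 2012-09-29): 152 out of 365
Tax = €590000 × 2.7% × 152/365 = €6633.8630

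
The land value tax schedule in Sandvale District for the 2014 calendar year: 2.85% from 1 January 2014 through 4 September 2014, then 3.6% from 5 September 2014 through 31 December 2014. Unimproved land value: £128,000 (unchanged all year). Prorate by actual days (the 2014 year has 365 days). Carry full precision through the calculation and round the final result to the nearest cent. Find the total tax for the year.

£3,958.36

1 January – 4 September 2014: 247 days at 2.85% → £128,000 × 2.85% × 247/365 = £2,468.6466
5 September – 31 December 2014: 118 days at 3.6% → £128,000 × 3.6% × 118/365 = £1,489.7096
Total = £3,958.3562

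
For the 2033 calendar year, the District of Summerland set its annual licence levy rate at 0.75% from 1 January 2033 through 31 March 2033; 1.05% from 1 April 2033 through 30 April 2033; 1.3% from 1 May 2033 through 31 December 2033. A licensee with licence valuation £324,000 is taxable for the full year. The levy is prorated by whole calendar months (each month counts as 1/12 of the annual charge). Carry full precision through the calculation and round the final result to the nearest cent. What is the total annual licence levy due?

1 January – 31 March 2033: 3 months at 0.75% → £324,000 × 0.75% × 3/12 = £607.5000
1 April – 30 April 2033: 1 month at 1.05% → £324,000 × 1.05% × 1/12 = £283.5000
1 May – 31 December 2033: 8 months at 1.3% → £324,000 × 1.3% × 8/12 = £2,808.0000
Total = £3,699.0000

£3,699.00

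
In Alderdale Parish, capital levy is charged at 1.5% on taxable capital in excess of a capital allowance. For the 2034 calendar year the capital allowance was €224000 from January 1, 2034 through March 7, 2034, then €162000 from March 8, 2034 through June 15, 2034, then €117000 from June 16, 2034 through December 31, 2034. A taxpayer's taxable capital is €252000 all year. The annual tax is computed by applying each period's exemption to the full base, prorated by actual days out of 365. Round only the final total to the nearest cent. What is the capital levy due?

€1549.85

January 1 – March 7, 2034: 66 days, exemption €224000 → (€252000 − €224000) × 1.5% × 66/365 = €75.9452
March 8 – June 15, 2034: 100 days, exemption €162000 → (€252000 − €162000) × 1.5% × 100/365 = €369.8630
June 16 – December 31, 2034: 199 days, exemption €117000 → (€252000 − €117000) × 1.5% × 199/365 = €1104.0411
Total = €1549.8493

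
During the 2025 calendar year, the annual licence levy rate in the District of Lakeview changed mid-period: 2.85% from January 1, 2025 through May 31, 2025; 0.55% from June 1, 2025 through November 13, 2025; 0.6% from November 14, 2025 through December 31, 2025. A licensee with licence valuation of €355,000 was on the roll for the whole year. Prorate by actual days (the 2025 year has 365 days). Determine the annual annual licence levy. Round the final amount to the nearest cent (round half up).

€5,353.69

January 1 – May 31, 2025: 151 days at 2.85% → €355,000 × 2.85% × 151/365 = €4,185.5959
June 1 – November 13, 2025: 166 days at 0.55% → €355,000 × 0.55% × 166/365 = €887.9863
November 14 – December 31, 2025: 48 days at 0.6% → €355,000 × 0.6% × 48/365 = €280.1096
Total = €5,353.6918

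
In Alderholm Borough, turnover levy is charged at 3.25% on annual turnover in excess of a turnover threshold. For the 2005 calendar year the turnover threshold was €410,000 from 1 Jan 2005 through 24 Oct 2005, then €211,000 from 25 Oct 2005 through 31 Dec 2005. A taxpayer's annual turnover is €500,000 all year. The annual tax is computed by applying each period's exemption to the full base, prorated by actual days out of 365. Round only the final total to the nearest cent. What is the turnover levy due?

€4,129.90

1 Jan – 24 Oct 2005: 297 days, exemption €410,000 → (€500,000 − €410,000) × 3.25% × 297/365 = €2,380.0685
25 Oct – 31 Dec 2005: 68 days, exemption €211,000 → (€500,000 − €211,000) × 3.25% × 68/365 = €1,749.8356
Total = €4,129.9041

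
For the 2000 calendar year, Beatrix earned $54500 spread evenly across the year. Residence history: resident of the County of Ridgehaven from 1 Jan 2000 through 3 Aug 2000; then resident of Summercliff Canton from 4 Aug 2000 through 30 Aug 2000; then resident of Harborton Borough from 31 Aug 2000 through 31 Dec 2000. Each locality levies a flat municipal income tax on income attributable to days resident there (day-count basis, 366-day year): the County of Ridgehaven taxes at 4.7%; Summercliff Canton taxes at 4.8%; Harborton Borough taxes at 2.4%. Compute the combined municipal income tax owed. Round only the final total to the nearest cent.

The County of Ridgehaven, 1 Jan – 3 Aug 2000: 216 days → $54500 × 4.7% × 216/366 = $1511.7049
Summercliff Canton, 4 Aug – 30 Aug 2000: 27 days → $54500 × 4.8% × 27/366 = $192.9836
Harborton Borough, 31 Aug – 31 Dec 2000: 123 days → $54500 × 2.4% × 123/366 = $439.5738
Total = $2144.2623

$2144.26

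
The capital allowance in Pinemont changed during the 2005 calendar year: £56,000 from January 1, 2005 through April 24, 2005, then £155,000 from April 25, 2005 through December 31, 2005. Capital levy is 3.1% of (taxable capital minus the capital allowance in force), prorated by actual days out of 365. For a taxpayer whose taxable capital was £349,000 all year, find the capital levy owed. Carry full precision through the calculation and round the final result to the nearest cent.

£6,972.54

January 1 – April 24, 2005: 114 days, exemption £56,000 → (£349,000 − £56,000) × 3.1% × 114/365 = £2,836.8822
April 25 – December 31, 2005: 251 days, exemption £155,000 → (£349,000 − £155,000) × 3.1% × 251/365 = £4,135.6548
Total = £6,972.5370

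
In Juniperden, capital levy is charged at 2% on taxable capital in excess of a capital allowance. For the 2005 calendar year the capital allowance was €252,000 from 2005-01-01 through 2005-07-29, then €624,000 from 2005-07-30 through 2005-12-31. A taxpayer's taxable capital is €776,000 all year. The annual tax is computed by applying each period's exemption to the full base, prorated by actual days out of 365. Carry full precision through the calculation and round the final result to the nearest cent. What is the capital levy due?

2005-01-01 to 2005-07-29: 210 days, exemption €252,000 → (€776,000 − €252,000) × 2% × 210/365 = €6,029.5890
2005-07-30 to 2005-12-31: 155 days, exemption €624,000 → (€776,000 − €624,000) × 2% × 155/365 = €1,290.9589
Total = €7,320.5479

€7,320.55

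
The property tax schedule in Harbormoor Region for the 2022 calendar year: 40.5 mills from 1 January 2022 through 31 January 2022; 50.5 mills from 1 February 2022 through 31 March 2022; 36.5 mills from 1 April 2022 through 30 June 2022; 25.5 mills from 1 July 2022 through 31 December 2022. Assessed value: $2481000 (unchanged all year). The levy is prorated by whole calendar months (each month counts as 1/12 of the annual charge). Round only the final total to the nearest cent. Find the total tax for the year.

1 January – 31 January 2022: 1 month at 40.5 mills → $2481000 × 4.05% × 1/12 = $8373.3750
1 February – 31 March 2022: 2 months at 50.5 mills → $2481000 × 5.05% × 2/12 = $20881.7500
1 April – 30 June 2022: 3 months at 36.5 mills → $2481000 × 3.65% × 3/12 = $22639.1250
1 July – 31 December 2022: 6 months at 25.5 mills → $2481000 × 2.55% × 6/12 = $31632.7500
Total = $83527.0000

$83527.00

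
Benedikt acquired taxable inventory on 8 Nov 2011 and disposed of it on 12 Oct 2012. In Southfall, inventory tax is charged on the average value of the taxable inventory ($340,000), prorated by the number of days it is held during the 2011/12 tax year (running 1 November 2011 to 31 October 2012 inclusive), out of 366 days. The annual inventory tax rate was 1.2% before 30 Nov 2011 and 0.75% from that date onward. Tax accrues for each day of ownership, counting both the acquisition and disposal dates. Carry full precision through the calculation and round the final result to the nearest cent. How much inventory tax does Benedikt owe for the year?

$2,460.82

8 Nov – 29 Nov 2011: 22 days at 1.2% → $340,000 × 1.2% × 22/366 = $245.2459
30 Nov 2011 – 12 Oct 2012: 318 days at 0.75% → $340,000 × 0.75% × 318/366 = $2,215.5738
Total = $2,460.8197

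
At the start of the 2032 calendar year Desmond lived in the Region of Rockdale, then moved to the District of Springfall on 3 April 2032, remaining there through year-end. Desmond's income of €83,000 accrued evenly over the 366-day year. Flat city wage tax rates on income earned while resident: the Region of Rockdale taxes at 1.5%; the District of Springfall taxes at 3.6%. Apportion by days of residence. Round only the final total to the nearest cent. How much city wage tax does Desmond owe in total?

The Region of Rockdale, 1 January – 2 April 2032: 93 days → €83,000 × 1.5% × 93/366 = €316.3525
The District of Springfall, 3 April – 31 December 2032: 273 days → €83,000 × 3.6% × 273/366 = €2,228.7541
Total = €2,545.1066

€2,545.11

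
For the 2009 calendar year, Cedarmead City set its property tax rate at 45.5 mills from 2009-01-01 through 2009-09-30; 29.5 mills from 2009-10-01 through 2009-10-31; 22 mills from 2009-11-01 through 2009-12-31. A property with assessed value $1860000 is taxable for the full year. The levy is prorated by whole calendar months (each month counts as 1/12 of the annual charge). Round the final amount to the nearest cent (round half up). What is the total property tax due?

$74865.00

2009-01-01 to 2009-09-30: 9 months at 45.5 mills → $1860000 × 4.55% × 9/12 = $63472.5000
2009-10-01 to 2009-10-31: 1 month at 29.5 mills → $1860000 × 2.95% × 1/12 = $4572.5000
2009-11-01 to 2009-12-31: 2 months at 22 mills → $1860000 × 2.2% × 2/12 = $6820.0000
Total = $74865.0000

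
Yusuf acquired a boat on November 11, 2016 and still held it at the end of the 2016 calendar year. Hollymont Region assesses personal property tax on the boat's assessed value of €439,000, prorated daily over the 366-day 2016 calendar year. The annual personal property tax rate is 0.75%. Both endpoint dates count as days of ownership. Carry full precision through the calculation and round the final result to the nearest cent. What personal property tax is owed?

€458.79

Days held (November 11 – December 31, 2016): 51 out of 366
Tax = €439,000 × 0.75% × 51/366 = €458.7910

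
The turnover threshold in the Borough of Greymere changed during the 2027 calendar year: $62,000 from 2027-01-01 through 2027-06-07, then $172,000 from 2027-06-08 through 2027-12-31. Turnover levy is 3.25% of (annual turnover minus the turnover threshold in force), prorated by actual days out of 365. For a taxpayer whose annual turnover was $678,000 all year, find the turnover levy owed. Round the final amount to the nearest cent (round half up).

2027-01-01 to 2027-06-07: 158 days, exemption $62,000 → ($678,000 − $62,000) × 3.25% × 158/365 = $8,666.1918
2027-06-08 to 2027-12-31: 207 days, exemption $172,000 → ($678,000 − $172,000) × 3.25% × 207/365 = $9,326.3425
Total = $17,992.5342

$17,992.53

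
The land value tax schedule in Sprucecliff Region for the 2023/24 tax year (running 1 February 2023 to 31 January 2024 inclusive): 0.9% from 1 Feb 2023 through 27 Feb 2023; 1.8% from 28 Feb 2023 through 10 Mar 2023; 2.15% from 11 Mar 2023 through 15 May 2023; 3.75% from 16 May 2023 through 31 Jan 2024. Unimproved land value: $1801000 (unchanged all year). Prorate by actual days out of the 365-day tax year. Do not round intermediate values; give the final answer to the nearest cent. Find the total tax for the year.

1 Feb – 27 Feb 2023: 27 days at 0.9% → $1801000 × 0.9% × 27/365 = $1199.0219
28 Feb – 10 Mar 2023: 11 days at 1.8% → $1801000 × 1.8% × 11/365 = $976.9808
11 Mar – 15 May 2023: 66 days at 2.15% → $1801000 × 2.15% × 66/365 = $7001.6959
16 May 2023 – 31 Jan 2024: 261 days at 3.75% → $1801000 × 3.75% × 261/365 = $48293.9384
Total = $57471.6370

$57471.64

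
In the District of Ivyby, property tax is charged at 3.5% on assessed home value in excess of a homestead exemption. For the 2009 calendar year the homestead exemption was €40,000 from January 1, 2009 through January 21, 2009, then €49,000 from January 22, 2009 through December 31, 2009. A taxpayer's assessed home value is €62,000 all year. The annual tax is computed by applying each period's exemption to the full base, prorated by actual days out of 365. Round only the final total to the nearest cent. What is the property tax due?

€473.12

January 1 – January 21, 2009: 21 days, exemption €40,000 → (€62,000 − €40,000) × 3.5% × 21/365 = €44.3014
January 22 – December 31, 2009: 344 days, exemption €49,000 → (€62,000 − €49,000) × 3.5% × 344/365 = €428.8219
Total = €473.1233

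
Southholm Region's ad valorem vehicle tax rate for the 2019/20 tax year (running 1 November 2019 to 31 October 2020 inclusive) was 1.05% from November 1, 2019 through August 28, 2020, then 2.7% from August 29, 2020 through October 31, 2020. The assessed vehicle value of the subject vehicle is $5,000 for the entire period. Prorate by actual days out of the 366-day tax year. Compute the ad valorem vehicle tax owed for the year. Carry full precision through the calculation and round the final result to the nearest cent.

$66.93

November 1, 2019 – August 28, 2020: 302 days at 1.05% → $5,000 × 1.05% × 302/366 = $43.3197
August 29 – October 31, 2020: 64 days at 2.7% → $5,000 × 2.7% × 64/366 = $23.6066
Total = $66.9262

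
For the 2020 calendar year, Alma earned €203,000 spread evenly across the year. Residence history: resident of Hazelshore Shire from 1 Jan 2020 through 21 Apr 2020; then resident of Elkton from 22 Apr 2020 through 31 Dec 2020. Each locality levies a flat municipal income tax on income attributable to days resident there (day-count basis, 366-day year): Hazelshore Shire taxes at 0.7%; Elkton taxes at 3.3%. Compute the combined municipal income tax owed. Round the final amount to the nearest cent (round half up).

Hazelshore Shire, 1 Jan – 21 Apr 2020: 112 days → €203,000 × 0.7% × 112/366 = €434.8415
Elkton, 22 Apr – 31 Dec 2020: 254 days → €203,000 × 3.3% × 254/366 = €4,649.0328
Total = €5,083.8743

€5,083.87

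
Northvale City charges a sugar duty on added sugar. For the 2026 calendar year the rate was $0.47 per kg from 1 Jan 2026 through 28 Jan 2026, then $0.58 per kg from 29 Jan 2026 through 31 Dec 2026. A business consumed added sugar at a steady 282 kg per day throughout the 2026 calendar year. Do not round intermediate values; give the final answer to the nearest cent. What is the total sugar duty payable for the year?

$58,830.84

1 Jan – 28 Jan 2026: 28 days × 282 kg/day = 7,896 kg at $0.47/kg → $3,711.12
29 Jan – 31 Dec 2026: 337 days × 282 kg/day = 95,034 kg at $0.58/kg → $55,119.72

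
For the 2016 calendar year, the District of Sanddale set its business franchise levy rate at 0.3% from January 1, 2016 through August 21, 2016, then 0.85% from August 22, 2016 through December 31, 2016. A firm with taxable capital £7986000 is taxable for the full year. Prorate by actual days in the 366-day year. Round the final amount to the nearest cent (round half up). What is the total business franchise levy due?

£39799.08

January 1 – August 21, 2016: 234 days at 0.3% → £7986000 × 0.3% × 234/366 = £15317.4098
August 22 – December 31, 2016: 132 days at 0.85% → £7986000 × 0.85% × 132/366 = £24481.6721
Total = £39799.0820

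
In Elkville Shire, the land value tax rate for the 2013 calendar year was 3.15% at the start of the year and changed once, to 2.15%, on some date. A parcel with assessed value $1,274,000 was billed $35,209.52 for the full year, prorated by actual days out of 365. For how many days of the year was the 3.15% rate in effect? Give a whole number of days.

224 days

Let d = days at the first rate; then 365 − d days at the second rate.
$1,274,000 × [3.15%·d + 2.15%·(365−d)] / 365 = $35,209.52
Solving gives d = 224, so the new rate took effect on 13 Aug 2013.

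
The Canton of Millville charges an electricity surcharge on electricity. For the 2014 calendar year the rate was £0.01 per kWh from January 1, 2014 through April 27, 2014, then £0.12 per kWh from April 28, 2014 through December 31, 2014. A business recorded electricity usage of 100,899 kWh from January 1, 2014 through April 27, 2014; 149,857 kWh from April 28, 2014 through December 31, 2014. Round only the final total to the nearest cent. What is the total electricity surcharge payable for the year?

£18991.83

January 1 – April 27, 2014: 100,899 kWh at £0.01/kWh → £1008.99
April 28 – December 31, 2014: 149,857 kWh at £0.12/kWh → £17982.84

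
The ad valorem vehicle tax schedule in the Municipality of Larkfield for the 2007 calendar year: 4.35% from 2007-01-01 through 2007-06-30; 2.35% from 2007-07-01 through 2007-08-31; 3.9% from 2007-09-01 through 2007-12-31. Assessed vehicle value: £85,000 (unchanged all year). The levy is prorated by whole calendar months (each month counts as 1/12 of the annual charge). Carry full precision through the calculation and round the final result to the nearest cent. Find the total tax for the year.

2007-01-01 to 2007-06-30: 6 months at 4.35% → £85,000 × 4.35% × 6/12 = £1,848.7500
2007-07-01 to 2007-08-31: 2 months at 2.35% → £85,000 × 2.35% × 2/12 = £332.9167
2007-09-01 to 2007-12-31: 4 months at 3.9% → £85,000 × 3.9% × 4/12 = £1,105.0000
Total = £3,286.6667

£3,286.67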